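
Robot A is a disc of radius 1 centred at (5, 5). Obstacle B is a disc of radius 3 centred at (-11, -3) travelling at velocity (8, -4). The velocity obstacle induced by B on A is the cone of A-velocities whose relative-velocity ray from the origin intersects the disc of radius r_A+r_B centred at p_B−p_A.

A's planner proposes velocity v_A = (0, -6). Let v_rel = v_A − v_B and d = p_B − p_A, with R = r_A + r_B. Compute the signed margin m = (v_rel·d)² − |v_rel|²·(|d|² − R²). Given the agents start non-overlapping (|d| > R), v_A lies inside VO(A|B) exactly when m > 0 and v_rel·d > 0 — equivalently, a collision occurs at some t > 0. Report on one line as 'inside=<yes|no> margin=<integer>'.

d = (-16, -8),  |d|² = 320;  R = 1+3 = 4,  c = 320−4² = 304
v_rel = (-8, -2),  |v_rel|² = 68;  v_rel·d = (-8)·(-16) + (-2)·(-8) = 144
68·t² − 288·t + 304 = 0  ⇒  m = 144² − 68·304 = 64
m = 64 > 0,  v_rel·d = 144 > 0  ⇒  inside

inside=yes margin=64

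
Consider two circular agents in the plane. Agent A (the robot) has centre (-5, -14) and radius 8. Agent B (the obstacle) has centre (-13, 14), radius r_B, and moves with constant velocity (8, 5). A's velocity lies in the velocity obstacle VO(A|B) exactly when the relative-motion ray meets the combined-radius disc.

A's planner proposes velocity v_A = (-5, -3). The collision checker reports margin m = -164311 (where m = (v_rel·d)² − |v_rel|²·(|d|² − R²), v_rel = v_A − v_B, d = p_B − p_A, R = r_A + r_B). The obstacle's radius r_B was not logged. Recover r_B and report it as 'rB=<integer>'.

m = -164311
d = (-8, 28);  v_rel = (-13, -8),  |v_rel|² = 233
v_rel×d = (-13)·(28) − (-8)·(-8) = -428
since m = R²·233 − (-428)²:  R² = (183184 + -164311) / 233 = 81
R = √81 = 9  ⇒  r_B = 9 − 8 = 1

rB=1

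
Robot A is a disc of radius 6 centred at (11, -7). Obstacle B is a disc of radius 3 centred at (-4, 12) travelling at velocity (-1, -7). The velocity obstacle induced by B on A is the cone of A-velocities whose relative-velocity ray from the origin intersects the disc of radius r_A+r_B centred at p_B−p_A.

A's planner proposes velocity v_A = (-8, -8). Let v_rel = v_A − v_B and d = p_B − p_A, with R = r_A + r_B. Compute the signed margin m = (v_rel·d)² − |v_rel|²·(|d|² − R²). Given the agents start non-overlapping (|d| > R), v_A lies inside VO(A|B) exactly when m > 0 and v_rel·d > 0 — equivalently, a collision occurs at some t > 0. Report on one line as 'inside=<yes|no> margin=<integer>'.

d = (-15, 19),  |d|² = 586;  R = 6+3 = 9,  c = 586−9² = 505
v_rel = (-7, -1),  |v_rel|² = 50;  v_rel·d = (-7)·(-15) + (-1)·(19) = 86
50·t² − 172·t + 505 = 0  ⇒  m = 86² − 50·505 = -17854
m = -17854 < 0,  v_rel·d = 86 > 0  ⇒  outside

inside=no margin=-17854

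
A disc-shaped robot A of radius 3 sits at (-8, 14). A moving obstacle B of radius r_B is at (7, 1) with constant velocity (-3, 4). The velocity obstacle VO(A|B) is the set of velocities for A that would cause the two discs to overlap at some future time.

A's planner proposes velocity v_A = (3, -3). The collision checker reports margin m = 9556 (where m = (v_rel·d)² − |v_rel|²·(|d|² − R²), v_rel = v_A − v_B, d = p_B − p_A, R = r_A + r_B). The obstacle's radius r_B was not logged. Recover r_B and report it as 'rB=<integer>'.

m = 9556
d = (15, -13);  v_rel = (6, -7),  |v_rel|² = 85
v_rel×d = (6)·(-13) − (-7)·(15) = 27
since m = R²·85 − 27²:  R² = (729 + 9556) / 85 = 121
R = √121 = 11  ⇒  r_B = 11 − 3 = 8

rB=8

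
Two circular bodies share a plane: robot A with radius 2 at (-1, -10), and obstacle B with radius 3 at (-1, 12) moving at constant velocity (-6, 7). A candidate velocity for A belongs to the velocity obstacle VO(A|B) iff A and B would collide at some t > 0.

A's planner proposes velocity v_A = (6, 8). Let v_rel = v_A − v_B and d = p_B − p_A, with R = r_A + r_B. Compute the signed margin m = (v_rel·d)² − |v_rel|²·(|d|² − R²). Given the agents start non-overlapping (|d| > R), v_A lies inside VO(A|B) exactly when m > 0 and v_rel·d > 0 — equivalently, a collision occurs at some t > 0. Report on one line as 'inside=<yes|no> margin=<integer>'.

d = (0, 22),  |d|² = 484;  R = 2+3 = 5,  c = 484−5² = 459
v_rel = (12, 1),  |v_rel|² = 145;  v_rel·d = (12)·(0) + (1)·(22) = 22
145·t² − 44·t + 459 = 0  ⇒  m = 22² − 145·459 = -66071
m = -66071 < 0,  v_rel·d = 22 > 0  ⇒  outside

inside=no margin=-66071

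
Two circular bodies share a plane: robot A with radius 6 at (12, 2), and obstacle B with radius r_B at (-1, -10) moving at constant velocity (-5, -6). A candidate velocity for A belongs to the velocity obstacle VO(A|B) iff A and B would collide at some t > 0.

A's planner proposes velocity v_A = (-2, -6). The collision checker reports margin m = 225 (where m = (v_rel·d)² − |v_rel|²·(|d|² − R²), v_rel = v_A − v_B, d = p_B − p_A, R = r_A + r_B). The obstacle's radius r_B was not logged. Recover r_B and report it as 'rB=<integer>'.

m = 225
d = (-13, -12);  v_rel = (3, 0),  |v_rel|² = 9
v_rel×d = (3)·(-12) − (0)·(-13) = -36
since m = R²·9 − (-36)²:  R² = (1296 + 225) / 9 = 169
R = √169 = 13  ⇒  r_B = 13 − 6 = 7

rB=7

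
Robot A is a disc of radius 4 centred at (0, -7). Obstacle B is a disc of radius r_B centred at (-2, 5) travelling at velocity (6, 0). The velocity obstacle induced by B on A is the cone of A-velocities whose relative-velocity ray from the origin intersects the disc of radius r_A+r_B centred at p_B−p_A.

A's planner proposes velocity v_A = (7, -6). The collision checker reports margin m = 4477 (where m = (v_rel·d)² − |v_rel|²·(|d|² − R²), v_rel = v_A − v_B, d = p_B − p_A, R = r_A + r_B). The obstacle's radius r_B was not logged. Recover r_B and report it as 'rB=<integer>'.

m = 4477
d = (-2, 12);  v_rel = (1, -6),  |v_rel|² = 37
v_rel×d = (1)·(12) − (-6)·(-2) = 0
since m = R²·37 − 0²:  R² = (0 + 4477) / 37 = 121
R = √121 = 11  ⇒  r_B = 11 − 4 = 7

rB=7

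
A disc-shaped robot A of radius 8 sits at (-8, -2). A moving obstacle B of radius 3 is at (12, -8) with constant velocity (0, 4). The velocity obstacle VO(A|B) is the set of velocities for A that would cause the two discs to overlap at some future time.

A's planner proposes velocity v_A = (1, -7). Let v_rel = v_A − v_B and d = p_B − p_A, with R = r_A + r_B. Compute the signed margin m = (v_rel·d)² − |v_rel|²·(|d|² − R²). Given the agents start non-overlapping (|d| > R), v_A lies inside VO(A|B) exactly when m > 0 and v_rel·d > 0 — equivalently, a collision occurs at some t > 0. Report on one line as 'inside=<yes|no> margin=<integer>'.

d = (20, -6),  |d|² = 436;  R = 8+3 = 11,  c = 436−11² = 315
v_rel = (1, -11),  |v_rel|² = 122;  v_rel·d = (1)·(20) + (-11)·(-6) = 86
122·t² − 172·t + 315 = 0  ⇒  m = 86² − 122·315 = -31034
m = -31034 < 0,  v_rel·d = 86 > 0  ⇒  outside

inside=no margin=-31034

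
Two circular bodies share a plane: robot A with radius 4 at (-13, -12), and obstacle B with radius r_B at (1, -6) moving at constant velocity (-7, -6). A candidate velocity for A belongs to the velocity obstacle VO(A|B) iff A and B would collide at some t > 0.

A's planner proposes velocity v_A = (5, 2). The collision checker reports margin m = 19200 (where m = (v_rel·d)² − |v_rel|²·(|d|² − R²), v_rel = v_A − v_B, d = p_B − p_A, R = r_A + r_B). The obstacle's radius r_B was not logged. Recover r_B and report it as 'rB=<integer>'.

m = 19200
d = (14, 6);  v_rel = (12, 8),  |v_rel|² = 208
v_rel×d = (12)·(6) − (8)·(14) = -40
since m = R²·208 − (-40)²:  R² = (1600 + 19200) / 208 = 100
R = √100 = 10  ⇒  r_B = 10 − 4 = 6

rB=6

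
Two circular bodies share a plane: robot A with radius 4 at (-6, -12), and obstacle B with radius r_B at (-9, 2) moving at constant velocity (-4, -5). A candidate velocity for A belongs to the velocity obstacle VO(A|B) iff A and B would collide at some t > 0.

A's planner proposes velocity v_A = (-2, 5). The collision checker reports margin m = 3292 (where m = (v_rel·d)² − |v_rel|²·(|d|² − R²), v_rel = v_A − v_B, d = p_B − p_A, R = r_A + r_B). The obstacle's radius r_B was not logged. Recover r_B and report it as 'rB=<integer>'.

m = 3292
d = (-3, 14);  v_rel = (2, 10),  |v_rel|² = 104
v_rel×d = (2)·(14) − (10)·(-3) = 58
since m = R²·104 − 58²:  R² = (3364 + 3292) / 104 = 64
R = √64 = 8  ⇒  r_B = 8 − 4 = 4

rB=4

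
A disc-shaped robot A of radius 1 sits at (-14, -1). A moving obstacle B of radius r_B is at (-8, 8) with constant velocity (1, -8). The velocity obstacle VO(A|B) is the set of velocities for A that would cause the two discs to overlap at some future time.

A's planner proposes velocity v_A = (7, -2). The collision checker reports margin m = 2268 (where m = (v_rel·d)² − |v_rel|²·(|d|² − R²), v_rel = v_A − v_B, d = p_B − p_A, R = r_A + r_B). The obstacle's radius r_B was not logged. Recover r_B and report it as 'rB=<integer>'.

m = 2268
d = (6, 9);  v_rel = (6, 6),  |v_rel|² = 72
v_rel×d = (6)·(9) − (6)·(6) = 18
since m = R²·72 − 18²:  R² = (324 + 2268) / 72 = 36
R = √36 = 6  ⇒  r_B = 6 − 1 = 5

rB=5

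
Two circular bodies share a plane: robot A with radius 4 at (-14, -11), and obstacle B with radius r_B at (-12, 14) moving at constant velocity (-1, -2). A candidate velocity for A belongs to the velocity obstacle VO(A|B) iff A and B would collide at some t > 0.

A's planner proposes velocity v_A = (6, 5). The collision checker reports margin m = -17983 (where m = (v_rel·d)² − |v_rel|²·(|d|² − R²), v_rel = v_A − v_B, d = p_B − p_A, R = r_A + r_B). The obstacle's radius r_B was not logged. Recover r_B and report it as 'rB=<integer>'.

m = -17983
d = (2, 25);  v_rel = (7, 7),  |v_rel|² = 98
v_rel×d = (7)·(25) − (7)·(2) = 161
since m = R²·98 − 161²:  R² = (25921 + -17983) / 98 = 81
R = √81 = 9  ⇒  r_B = 9 − 4 = 5

rB=5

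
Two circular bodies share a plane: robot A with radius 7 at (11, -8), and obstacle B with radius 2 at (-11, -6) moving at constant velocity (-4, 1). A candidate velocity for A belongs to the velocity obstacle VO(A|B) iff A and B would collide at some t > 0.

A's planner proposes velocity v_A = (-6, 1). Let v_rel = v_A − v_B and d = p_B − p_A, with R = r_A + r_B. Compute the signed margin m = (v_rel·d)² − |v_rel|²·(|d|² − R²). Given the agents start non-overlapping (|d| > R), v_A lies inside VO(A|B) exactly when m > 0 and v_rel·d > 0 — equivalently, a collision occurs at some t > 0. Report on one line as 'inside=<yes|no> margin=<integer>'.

d = (-22, 2),  |d|² = 488;  R = 7+2 = 9,  c = 488−9² = 407
v_rel = (-2, 0),  |v_rel|² = 4;  v_rel·d = (-2)·(-22) + (0)·(2) = 44
4·t² − 88·t + 407 = 0  ⇒  m = 44² − 4·407 = 308
m = 308 > 0,  v_rel·d = 44 > 0  ⇒  inside

inside=yes margin=308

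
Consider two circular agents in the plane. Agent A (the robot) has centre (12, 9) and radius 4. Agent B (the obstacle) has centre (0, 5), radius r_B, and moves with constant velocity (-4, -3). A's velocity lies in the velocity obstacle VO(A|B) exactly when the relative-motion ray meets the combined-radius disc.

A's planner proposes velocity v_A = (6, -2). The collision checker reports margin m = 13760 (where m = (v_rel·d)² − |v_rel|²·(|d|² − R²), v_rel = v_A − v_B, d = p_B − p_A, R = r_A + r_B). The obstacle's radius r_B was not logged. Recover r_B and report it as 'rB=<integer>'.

m = 13760
d = (-12, -4);  v_rel = (10, 1),  |v_rel|² = 101
v_rel×d = (10)·(-4) − (1)·(-12) = -28
since m = R²·101 − (-28)²:  R² = (784 + 13760) / 101 = 144
R = √144 = 12  ⇒  r_B = 12 − 4 = 8

rB=8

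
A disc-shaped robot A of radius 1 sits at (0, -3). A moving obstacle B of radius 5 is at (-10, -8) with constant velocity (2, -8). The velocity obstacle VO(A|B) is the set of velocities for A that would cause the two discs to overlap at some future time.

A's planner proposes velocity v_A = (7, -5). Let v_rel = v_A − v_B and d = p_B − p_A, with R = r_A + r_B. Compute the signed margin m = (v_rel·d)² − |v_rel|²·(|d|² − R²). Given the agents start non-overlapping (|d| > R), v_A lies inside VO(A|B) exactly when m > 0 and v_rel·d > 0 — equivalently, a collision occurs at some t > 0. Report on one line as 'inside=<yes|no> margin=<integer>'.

d = (-10, -5),  |d|² = 125;  R = 1+5 = 6,  c = 125−6² = 89
v_rel = (5, 3),  |v_rel|² = 34;  v_rel·d = (5)·(-10) + (3)·(-5) = -65
34·t² + 130·t + 89 = 0  ⇒  m = (-65)² − 34·89 = 1199
m = 1199 > 0,  v_rel·d = -65 < 0  ⇒  outside

inside=no margin=1199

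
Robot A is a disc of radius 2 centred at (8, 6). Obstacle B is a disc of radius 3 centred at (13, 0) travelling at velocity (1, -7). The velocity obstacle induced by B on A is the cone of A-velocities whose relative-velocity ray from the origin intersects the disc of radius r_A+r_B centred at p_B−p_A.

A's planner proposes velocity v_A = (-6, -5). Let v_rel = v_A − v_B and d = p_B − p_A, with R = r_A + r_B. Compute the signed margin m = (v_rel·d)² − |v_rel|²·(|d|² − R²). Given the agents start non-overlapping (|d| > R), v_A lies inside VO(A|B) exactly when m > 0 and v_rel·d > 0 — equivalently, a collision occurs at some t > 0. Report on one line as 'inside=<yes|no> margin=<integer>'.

d = (5, -6),  |d|² = 61;  R = 2+3 = 5,  c = 61−5² = 36
v_rel = (-7, 2),  |v_rel|² = 53;  v_rel·d = (-7)·(5) + (2)·(-6) = -47
53·t² + 94·t + 36 = 0  ⇒  m = (-47)² − 53·36 = 301
m = 301 > 0,  v_rel·d = -47 < 0  ⇒  outside

inside=no margin=301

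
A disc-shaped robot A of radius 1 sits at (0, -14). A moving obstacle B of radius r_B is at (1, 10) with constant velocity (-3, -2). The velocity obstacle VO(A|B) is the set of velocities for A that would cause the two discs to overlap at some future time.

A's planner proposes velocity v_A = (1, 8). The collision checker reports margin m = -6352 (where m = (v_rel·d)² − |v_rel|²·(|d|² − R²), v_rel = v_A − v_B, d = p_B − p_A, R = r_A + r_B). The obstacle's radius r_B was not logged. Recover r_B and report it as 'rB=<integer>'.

m = -6352
d = (1, 24);  v_rel = (4, 10),  |v_rel|² = 116
v_rel×d = (4)·(24) − (10)·(1) = 86
since m = R²·116 − 86²:  R² = (7396 + -6352) / 116 = 9
R = √9 = 3  ⇒  r_B = 3 − 1 = 2

rB=2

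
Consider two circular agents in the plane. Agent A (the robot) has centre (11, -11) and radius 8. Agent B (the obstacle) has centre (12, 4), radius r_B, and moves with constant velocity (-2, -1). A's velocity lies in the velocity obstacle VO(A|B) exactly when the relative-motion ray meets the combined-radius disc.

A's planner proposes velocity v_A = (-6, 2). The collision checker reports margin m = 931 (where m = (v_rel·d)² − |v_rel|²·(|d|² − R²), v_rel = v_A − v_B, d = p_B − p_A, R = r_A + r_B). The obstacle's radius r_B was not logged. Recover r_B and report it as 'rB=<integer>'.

m = 931
d = (1, 15);  v_rel = (-4, 3),  |v_rel|² = 25
v_rel×d = (-4)·(15) − (3)·(1) = -63
since m = R²·25 − (-63)²:  R² = (3969 + 931) / 25 = 196
R = √196 = 14  ⇒  r_B = 14 − 8 = 6

rB=6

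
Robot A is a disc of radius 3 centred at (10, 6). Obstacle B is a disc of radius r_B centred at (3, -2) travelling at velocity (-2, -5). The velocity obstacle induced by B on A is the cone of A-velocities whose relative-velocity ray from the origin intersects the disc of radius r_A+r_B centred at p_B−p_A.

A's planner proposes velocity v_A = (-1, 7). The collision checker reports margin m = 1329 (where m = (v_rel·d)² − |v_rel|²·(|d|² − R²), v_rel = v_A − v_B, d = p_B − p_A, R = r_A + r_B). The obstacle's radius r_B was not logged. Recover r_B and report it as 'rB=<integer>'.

m = 1329
d = (-7, -8);  v_rel = (1, 12),  |v_rel|² = 145
v_rel×d = (1)·(-8) − (12)·(-7) = 76
since m = R²·145 − 76²:  R² = (5776 + 1329) / 145 = 49
R = √49 = 7  ⇒  r_B = 7 − 3 = 4

rB=4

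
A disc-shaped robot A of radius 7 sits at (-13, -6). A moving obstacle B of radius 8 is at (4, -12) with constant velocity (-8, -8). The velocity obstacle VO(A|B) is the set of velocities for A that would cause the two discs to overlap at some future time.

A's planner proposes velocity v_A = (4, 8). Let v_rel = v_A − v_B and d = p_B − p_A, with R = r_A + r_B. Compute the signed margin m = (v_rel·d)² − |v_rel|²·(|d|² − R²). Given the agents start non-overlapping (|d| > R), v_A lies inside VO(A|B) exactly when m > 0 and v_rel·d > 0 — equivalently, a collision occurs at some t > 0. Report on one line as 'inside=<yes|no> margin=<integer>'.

d = (17, -6),  |d|² = 325;  R = 7+8 = 15,  c = 325−15² = 100
v_rel = (12, 16),  |v_rel|² = 400;  v_rel·d = (12)·(17) + (16)·(-6) = 108
400·t² − 216·t + 100 = 0  ⇒  m = 108² − 400·100 = -28336
m = -28336 < 0,  v_rel·d = 108 > 0  ⇒  outside

inside=no margin=-28336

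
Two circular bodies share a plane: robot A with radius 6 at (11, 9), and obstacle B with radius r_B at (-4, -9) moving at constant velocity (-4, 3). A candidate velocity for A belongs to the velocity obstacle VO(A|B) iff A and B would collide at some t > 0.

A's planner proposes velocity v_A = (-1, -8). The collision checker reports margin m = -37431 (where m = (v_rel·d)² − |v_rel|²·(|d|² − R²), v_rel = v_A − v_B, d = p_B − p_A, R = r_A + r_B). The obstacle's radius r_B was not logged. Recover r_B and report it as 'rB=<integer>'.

m = -37431
d = (-15, -18);  v_rel = (3, -11),  |v_rel|² = 130
v_rel×d = (3)·(-18) − (-11)·(-15) = -219
since m = R²·130 − (-219)²:  R² = (47961 + -37431) / 130 = 81
R = √81 = 9  ⇒  r_B = 9 − 6 = 3

rB=3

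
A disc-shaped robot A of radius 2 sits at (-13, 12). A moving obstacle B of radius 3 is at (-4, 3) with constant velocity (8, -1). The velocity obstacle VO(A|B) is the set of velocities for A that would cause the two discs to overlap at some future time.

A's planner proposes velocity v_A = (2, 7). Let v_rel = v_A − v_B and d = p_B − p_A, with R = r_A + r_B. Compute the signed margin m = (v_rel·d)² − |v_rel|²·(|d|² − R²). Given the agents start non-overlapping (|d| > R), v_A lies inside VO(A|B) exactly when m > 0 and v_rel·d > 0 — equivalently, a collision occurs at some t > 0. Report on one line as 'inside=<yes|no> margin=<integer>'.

d = (9, -9),  |d|² = 162;  R = 2+3 = 5,  c = 162−5² = 137
v_rel = (-6, 8),  |v_rel|² = 100;  v_rel·d = (-6)·(9) + (8)·(-9) = -126
100·t² + 252·t + 137 = 0  ⇒  m = (-126)² − 100·137 = 2176
m = 2176 > 0,  v_rel·d = -126 < 0  ⇒  outside

inside=no margin=2176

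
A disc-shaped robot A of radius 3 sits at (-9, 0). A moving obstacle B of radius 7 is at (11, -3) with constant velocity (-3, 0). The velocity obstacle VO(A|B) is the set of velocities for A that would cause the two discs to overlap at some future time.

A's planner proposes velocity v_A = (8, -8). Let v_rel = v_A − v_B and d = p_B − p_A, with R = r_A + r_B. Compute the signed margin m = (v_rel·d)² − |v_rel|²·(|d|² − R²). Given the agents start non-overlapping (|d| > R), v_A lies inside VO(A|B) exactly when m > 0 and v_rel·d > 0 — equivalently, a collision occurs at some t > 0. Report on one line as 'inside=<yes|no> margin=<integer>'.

d = (20, -3),  |d|² = 409;  R = 3+7 = 10,  c = 409−10² = 309
v_rel = (11, -8),  |v_rel|² = 185;  v_rel·d = (11)·(20) + (-8)·(-3) = 244
185·t² − 488·t + 309 = 0  ⇒  m = 244² − 185·309 = 2371
m = 2371 > 0,  v_rel·d = 244 > 0  ⇒  inside

inside=yes margin=2371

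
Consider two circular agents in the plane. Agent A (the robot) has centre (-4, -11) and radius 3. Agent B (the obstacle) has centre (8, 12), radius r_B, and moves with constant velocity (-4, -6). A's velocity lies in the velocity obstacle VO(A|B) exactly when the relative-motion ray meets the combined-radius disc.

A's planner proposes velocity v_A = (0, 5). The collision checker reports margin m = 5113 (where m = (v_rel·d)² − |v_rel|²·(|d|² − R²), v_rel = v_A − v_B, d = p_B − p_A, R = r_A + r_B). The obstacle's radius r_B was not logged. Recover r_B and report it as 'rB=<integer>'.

m = 5113
d = (12, 23);  v_rel = (4, 11),  |v_rel|² = 137
v_rel×d = (4)·(23) − (11)·(12) = -40
since m = R²·137 − (-40)²:  R² = (1600 + 5113) / 137 = 49
R = √49 = 7  ⇒  r_B = 7 − 3 = 4

rB=4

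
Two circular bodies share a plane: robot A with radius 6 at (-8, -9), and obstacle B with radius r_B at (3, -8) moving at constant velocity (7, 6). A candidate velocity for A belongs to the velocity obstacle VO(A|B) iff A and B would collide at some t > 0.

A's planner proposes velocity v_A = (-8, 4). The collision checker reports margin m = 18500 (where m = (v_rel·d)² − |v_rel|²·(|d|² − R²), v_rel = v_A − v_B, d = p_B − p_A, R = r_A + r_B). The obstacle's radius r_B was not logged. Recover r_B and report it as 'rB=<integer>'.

m = 18500
d = (11, 1);  v_rel = (-15, -2),  |v_rel|² = 229
v_rel×d = (-15)·(1) − (-2)·(11) = 7
since m = R²·229 − 7²:  R² = (49 + 18500) / 229 = 81
R = √81 = 9  ⇒  r_B = 9 − 6 = 3

rB=3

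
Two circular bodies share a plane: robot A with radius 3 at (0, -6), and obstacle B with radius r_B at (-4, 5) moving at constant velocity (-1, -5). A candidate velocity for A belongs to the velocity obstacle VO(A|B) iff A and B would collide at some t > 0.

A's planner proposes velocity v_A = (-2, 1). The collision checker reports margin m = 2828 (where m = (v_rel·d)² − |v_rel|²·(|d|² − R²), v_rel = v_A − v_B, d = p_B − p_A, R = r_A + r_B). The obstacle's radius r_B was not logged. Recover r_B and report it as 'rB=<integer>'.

m = 2828
d = (-4, 11);  v_rel = (-1, 6),  |v_rel|² = 37
v_rel×d = (-1)·(11) − (6)·(-4) = 13
since m = R²·37 − 13²:  R² = (169 + 2828) / 37 = 81
R = √81 = 9  ⇒  r_B = 9 − 3 = 6

rB=6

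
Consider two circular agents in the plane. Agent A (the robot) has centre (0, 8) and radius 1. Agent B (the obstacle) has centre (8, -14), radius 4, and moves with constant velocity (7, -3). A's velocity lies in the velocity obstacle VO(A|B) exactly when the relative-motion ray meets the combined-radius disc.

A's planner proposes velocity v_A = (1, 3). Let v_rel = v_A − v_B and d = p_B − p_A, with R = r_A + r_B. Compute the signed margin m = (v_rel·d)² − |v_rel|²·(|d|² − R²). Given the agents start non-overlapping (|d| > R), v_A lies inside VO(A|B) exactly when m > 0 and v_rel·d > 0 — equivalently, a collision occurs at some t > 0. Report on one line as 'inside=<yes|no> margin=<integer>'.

d = (8, -22),  |d|² = 548;  R = 1+4 = 5,  c = 548−5² = 523
v_rel = (-6, 6),  |v_rel|² = 72;  v_rel·d = (-6)·(8) + (6)·(-22) = -180
72·t² + 360·t + 523 = 0  ⇒  m = (-180)² − 72·523 = -5256
m = -5256 < 0,  v_rel·d = -180 < 0  ⇒  outside

inside=no margin=-5256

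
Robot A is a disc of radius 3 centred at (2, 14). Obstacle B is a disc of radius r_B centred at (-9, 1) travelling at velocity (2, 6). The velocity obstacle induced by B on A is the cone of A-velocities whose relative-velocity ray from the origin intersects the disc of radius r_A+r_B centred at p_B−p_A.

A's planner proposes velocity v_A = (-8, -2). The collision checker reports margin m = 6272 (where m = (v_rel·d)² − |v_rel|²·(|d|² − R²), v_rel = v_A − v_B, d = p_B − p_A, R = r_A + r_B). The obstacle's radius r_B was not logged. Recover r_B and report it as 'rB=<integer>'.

m = 6272
d = (-11, -13);  v_rel = (-10, -8),  |v_rel|² = 164
v_rel×d = (-10)·(-13) − (-8)·(-11) = 42
since m = R²·164 − 42²:  R² = (1764 + 6272) / 164 = 49
R = √49 = 7  ⇒  r_B = 7 − 3 = 4

rB=4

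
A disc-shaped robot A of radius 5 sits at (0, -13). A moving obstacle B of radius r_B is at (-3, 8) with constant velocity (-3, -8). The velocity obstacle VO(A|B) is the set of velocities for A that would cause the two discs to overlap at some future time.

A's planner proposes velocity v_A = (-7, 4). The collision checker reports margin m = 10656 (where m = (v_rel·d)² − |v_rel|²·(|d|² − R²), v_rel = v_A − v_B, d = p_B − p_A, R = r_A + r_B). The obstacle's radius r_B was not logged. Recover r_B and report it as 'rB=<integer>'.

m = 10656
d = (-3, 21);  v_rel = (-4, 12),  |v_rel|² = 160
v_rel×d = (-4)·(21) − (12)·(-3) = -48
since m = R²·160 − (-48)²:  R² = (2304 + 10656) / 160 = 81
R = √81 = 9  ⇒  r_B = 9 − 5 = 4

rB=4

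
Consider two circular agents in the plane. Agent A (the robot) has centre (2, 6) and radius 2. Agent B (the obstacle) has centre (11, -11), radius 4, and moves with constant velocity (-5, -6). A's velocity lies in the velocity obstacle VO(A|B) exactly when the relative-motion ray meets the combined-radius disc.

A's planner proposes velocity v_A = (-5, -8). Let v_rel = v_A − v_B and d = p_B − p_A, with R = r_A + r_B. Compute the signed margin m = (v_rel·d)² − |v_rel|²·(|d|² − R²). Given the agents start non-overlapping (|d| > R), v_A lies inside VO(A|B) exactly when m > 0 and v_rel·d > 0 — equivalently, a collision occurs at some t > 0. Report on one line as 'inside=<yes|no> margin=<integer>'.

d = (9, -17),  |d|² = 370;  R = 2+4 = 6,  c = 370−6² = 334
v_rel = (0, -2),  |v_rel|² = 4;  v_rel·d = (0)·(9) + (-2)·(-17) = 34
4·t² − 68·t + 334 = 0  ⇒  m = 34² − 4·334 = -180
m = -180 < 0,  v_rel·d = 34 > 0  ⇒  outside

inside=no margin=-180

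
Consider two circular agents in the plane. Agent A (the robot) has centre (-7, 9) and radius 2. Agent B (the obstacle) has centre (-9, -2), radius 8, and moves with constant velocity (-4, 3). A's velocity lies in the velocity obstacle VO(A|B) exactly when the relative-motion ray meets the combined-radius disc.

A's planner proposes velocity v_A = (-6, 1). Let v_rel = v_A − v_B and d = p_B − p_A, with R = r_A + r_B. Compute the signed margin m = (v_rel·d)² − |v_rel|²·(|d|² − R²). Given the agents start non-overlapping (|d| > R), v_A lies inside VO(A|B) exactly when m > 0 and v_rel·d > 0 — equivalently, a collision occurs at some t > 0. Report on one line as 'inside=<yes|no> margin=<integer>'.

d = (-2, -11),  |d|² = 125;  R = 2+8 = 10,  c = 125−10² = 25
v_rel = (-2, -2),  |v_rel|² = 8;  v_rel·d = (-2)·(-2) + (-2)·(-11) = 26
8·t² − 52·t + 25 = 0  ⇒  m = 26² − 8·25 = 476
m = 476 > 0,  v_rel·d = 26 > 0  ⇒  inside

inside=yes margin=476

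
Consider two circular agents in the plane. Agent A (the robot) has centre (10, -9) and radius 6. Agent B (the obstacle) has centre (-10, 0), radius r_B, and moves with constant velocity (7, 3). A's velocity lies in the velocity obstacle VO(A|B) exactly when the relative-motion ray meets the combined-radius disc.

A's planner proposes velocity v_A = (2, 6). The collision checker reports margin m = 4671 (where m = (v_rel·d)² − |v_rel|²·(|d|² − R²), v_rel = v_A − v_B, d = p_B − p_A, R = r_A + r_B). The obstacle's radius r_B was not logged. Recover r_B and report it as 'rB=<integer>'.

m = 4671
d = (-20, 9);  v_rel = (-5, 3),  |v_rel|² = 34
v_rel×d = (-5)·(9) − (3)·(-20) = 15
since m = R²·34 − 15²:  R² = (225 + 4671) / 34 = 144
R = √144 = 12  ⇒  r_B = 12 − 6 = 6

rB=6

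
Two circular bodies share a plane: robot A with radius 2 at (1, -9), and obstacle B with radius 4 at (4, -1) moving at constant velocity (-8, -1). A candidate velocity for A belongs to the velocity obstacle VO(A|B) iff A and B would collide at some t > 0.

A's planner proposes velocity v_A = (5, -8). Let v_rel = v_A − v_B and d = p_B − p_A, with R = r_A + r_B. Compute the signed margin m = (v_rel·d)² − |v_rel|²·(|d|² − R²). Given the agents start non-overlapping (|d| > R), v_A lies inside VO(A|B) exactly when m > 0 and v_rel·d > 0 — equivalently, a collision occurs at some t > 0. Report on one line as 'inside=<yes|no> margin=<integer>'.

d = (3, 8),  |d|² = 73;  R = 2+4 = 6,  c = 73−6² = 37
v_rel = (13, -7),  |v_rel|² = 218;  v_rel·d = (13)·(3) + (-7)·(8) = -17
218·t² + 34·t + 37 = 0  ⇒  m = (-17)² − 218·37 = -7777
m = -7777 < 0,  v_rel·d = -17 < 0  ⇒  outside

inside=no margin=-7777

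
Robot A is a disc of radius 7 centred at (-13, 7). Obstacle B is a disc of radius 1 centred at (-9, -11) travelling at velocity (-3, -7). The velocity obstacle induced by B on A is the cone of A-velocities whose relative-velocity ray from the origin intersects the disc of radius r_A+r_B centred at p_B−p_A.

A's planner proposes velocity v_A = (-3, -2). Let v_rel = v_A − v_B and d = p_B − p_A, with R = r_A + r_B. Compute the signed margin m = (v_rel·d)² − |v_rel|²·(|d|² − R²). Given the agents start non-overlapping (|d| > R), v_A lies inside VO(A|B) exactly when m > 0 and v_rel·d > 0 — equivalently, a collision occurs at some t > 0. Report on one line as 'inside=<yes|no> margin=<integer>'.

d = (4, -18),  |d|² = 340;  R = 7+1 = 8,  c = 340−8² = 276
v_rel = (0, 5),  |v_rel|² = 25;  v_rel·d = (0)·(4) + (5)·(-18) = -90
25·t² + 180·t + 276 = 0  ⇒  m = (-90)² − 25·276 = 1200
m = 1200 > 0,  v_rel·d = -90 < 0  ⇒  outside

inside=no margin=1200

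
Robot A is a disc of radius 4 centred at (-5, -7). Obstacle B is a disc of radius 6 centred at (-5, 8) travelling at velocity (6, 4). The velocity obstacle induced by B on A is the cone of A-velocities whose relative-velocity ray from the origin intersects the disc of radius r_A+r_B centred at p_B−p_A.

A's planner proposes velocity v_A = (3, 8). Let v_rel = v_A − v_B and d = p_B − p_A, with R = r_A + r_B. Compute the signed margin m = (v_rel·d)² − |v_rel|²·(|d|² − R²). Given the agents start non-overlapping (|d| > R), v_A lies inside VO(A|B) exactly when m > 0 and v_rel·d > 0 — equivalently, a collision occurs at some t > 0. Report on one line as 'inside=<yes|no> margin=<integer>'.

d = (0, 15),  |d|² = 225;  R = 4+6 = 10,  c = 225−10² = 125
v_rel = (-3, 4),  |v_rel|² = 25;  v_rel·d = (-3)·(0) + (4)·(15) = 60
25·t² − 120·t + 125 = 0  ⇒  m = 60² − 25·125 = 475
m = 475 > 0,  v_rel·d = 60 > 0  ⇒  inside

inside=yes margin=475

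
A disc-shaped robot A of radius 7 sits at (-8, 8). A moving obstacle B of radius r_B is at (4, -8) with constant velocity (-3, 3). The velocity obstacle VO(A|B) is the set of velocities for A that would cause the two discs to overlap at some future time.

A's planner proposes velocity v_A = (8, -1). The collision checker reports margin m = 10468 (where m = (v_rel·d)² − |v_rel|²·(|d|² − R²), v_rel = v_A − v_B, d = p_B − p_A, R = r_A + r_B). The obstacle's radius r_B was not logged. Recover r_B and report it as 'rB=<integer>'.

m = 10468
d = (12, -16);  v_rel = (11, -4),  |v_rel|² = 137
v_rel×d = (11)·(-16) − (-4)·(12) = -128
since m = R²·137 − (-128)²:  R² = (16384 + 10468) / 137 = 196
R = √196 = 14  ⇒  r_B = 14 − 7 = 7

rB=7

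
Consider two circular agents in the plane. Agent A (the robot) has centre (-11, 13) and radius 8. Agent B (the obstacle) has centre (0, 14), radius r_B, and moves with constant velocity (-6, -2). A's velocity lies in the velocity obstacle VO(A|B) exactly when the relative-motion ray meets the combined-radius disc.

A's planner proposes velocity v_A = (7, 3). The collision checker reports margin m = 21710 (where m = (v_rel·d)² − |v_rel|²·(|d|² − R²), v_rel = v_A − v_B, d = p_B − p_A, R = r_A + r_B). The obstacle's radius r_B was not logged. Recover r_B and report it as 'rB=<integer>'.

m = 21710
d = (11, 1);  v_rel = (13, 5),  |v_rel|² = 194
v_rel×d = (13)·(1) − (5)·(11) = -42
since m = R²·194 − (-42)²:  R² = (1764 + 21710) / 194 = 121
R = √121 = 11  ⇒  r_B = 11 − 8 = 3

rB=3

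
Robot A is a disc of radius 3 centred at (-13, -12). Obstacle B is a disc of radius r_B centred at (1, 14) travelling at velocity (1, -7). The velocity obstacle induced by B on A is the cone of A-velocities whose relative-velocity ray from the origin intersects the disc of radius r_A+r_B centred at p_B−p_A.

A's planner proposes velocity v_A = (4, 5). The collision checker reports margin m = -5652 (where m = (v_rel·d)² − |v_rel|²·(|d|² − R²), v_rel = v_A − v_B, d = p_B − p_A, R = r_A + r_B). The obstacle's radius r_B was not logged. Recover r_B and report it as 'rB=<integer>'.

m = -5652
d = (14, 26);  v_rel = (3, 12),  |v_rel|² = 153
v_rel×d = (3)·(26) − (12)·(14) = -90
since m = R²·153 − (-90)²:  R² = (8100 + -5652) / 153 = 16
R = √16 = 4  ⇒  r_B = 4 − 3 = 1

rB=1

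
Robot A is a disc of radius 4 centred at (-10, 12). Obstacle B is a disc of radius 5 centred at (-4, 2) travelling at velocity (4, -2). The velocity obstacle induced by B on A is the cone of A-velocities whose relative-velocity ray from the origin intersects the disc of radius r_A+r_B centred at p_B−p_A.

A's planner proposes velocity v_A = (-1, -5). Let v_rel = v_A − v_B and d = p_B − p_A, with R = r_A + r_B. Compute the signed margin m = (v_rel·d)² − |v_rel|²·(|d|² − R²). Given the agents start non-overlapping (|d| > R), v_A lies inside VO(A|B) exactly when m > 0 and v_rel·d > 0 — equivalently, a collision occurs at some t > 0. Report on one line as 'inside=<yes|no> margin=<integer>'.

d = (6, -10),  |d|² = 136;  R = 4+5 = 9,  c = 136−9² = 55
v_rel = (-5, -3),  |v_rel|² = 34;  v_rel·d = (-5)·(6) + (-3)·(-10) = 0
34·t² − 0·t + 55 = 0  ⇒  m = 0² − 34·55 = -1870
m = -1870 < 0,  v_rel·d = 0 = 0  ⇒  outside

inside=no margin=-1870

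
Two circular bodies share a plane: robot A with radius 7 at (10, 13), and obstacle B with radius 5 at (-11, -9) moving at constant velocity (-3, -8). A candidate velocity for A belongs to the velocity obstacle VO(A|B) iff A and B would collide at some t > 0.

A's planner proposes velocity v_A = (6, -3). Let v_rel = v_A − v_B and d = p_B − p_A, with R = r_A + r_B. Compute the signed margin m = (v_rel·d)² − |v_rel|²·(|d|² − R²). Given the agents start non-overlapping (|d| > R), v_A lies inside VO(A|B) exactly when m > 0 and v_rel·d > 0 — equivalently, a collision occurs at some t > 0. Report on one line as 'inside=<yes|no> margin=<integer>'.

d = (-21, -22),  |d|² = 925;  R = 7+5 = 12,  c = 925−12² = 781
v_rel = (9, 5),  |v_rel|² = 106;  v_rel·d = (9)·(-21) + (5)·(-22) = -299
106·t² + 598·t + 781 = 0  ⇒  m = (-299)² − 106·781 = 6615
m = 6615 > 0,  v_rel·d = -299 < 0  ⇒  outside

inside=no margin=6615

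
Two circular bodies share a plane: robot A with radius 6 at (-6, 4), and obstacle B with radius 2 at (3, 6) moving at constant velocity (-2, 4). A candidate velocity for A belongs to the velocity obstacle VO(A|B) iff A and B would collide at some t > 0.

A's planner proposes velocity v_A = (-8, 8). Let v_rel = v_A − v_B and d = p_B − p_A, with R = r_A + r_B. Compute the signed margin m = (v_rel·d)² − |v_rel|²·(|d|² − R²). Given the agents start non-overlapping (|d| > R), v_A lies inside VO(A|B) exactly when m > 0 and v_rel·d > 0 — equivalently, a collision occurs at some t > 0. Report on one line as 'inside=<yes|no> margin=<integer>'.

d = (9, 2),  |d|² = 85;  R = 6+2 = 8,  c = 85−8² = 21
v_rel = (-6, 4),  |v_rel|² = 52;  v_rel·d = (-6)·(9) + (4)·(2) = -46
52·t² + 92·t + 21 = 0  ⇒  m = (-46)² − 52·21 = 1024
m = 1024 > 0,  v_rel·d = -46 < 0  ⇒  outside

inside=no margin=1024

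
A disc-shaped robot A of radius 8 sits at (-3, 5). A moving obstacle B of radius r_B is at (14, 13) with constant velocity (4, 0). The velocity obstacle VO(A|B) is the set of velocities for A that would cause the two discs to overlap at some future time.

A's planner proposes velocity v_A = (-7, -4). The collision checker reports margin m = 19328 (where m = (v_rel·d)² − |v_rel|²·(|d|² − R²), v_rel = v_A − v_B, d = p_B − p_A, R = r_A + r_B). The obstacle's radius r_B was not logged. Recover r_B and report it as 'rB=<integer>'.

m = 19328
d = (17, 8);  v_rel = (-11, -4),  |v_rel|² = 137
v_rel×d = (-11)·(8) − (-4)·(17) = -20
since m = R²·137 − (-20)²:  R² = (400 + 19328) / 137 = 144
R = √144 = 12  ⇒  r_B = 12 − 8 = 4

rB=4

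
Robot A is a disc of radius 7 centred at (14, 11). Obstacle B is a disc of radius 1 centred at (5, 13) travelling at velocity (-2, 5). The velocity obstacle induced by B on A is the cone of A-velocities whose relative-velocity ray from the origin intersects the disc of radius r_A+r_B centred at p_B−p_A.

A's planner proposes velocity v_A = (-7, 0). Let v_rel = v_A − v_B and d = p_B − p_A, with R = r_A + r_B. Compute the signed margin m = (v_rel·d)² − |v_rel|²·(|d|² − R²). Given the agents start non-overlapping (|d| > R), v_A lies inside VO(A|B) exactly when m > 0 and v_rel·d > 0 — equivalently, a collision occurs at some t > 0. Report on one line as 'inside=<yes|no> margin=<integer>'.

d = (-9, 2),  |d|² = 85;  R = 7+1 = 8,  c = 85−8² = 21
v_rel = (-5, -5),  |v_rel|² = 50;  v_rel·d = (-5)·(-9) + (-5)·(2) = 35
50·t² − 70·t + 21 = 0  ⇒  m = 35² − 50·21 = 175
m = 175 > 0,  v_rel·d = 35 > 0  ⇒  inside

inside=yes margin=175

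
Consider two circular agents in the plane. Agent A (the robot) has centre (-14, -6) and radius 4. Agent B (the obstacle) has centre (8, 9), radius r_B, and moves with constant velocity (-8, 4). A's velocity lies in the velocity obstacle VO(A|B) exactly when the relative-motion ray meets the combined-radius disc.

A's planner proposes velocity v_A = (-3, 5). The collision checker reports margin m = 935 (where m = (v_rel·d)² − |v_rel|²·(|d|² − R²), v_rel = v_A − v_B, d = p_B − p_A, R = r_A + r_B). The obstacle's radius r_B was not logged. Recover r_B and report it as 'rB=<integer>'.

m = 935
d = (22, 15);  v_rel = (5, 1),  |v_rel|² = 26
v_rel×d = (5)·(15) − (1)·(22) = 53
since m = R²·26 − 53²:  R² = (2809 + 935) / 26 = 144
R = √144 = 12  ⇒  r_B = 12 − 4 = 8

rB=8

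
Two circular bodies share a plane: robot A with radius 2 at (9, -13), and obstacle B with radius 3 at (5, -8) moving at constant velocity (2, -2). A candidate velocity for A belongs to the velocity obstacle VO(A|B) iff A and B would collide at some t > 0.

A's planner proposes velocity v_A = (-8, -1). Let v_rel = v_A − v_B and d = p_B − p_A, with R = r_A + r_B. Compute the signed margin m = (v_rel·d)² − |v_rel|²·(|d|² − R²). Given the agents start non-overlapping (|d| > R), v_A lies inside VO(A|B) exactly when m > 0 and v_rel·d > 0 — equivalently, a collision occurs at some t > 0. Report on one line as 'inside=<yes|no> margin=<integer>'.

d = (-4, 5),  |d|² = 41;  R = 2+3 = 5,  c = 41−5² = 16
v_rel = (-10, 1),  |v_rel|² = 101;  v_rel·d = (-10)·(-4) + (1)·(5) = 45
101·t² − 90·t + 16 = 0  ⇒  m = 45² − 101·16 = 409
m = 409 > 0,  v_rel·d = 45 > 0  ⇒  inside

inside=yes margin=409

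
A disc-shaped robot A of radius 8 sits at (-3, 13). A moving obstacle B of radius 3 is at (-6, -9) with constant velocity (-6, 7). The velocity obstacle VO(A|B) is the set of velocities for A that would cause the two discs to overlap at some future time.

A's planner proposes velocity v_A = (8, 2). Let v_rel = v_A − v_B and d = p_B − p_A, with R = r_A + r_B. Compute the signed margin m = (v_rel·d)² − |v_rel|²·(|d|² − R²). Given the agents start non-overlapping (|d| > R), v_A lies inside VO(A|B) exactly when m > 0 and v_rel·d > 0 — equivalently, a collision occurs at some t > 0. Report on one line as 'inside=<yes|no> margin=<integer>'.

d = (-3, -22),  |d|² = 493;  R = 8+3 = 11,  c = 493−11² = 372
v_rel = (14, -5),  |v_rel|² = 221;  v_rel·d = (14)·(-3) + (-5)·(-22) = 68
221·t² − 136·t + 372 = 0  ⇒  m = 68² − 221·372 = -77588
m = -77588 < 0,  v_rel·d = 68 > 0  ⇒  outside

inside=no margin=-77588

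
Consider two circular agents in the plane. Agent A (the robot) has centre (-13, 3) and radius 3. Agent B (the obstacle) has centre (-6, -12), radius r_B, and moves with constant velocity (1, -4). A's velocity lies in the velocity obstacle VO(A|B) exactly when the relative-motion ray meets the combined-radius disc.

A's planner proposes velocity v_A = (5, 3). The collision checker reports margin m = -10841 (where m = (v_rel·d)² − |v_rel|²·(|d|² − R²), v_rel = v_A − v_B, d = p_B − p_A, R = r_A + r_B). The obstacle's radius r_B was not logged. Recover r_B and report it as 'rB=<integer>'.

m = -10841
d = (7, -15);  v_rel = (4, 7),  |v_rel|² = 65
v_rel×d = (4)·(-15) − (7)·(7) = -109
since m = R²·65 − (-109)²:  R² = (11881 + -10841) / 65 = 16
R = √16 = 4  ⇒  r_B = 4 − 3 = 1

rB=1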